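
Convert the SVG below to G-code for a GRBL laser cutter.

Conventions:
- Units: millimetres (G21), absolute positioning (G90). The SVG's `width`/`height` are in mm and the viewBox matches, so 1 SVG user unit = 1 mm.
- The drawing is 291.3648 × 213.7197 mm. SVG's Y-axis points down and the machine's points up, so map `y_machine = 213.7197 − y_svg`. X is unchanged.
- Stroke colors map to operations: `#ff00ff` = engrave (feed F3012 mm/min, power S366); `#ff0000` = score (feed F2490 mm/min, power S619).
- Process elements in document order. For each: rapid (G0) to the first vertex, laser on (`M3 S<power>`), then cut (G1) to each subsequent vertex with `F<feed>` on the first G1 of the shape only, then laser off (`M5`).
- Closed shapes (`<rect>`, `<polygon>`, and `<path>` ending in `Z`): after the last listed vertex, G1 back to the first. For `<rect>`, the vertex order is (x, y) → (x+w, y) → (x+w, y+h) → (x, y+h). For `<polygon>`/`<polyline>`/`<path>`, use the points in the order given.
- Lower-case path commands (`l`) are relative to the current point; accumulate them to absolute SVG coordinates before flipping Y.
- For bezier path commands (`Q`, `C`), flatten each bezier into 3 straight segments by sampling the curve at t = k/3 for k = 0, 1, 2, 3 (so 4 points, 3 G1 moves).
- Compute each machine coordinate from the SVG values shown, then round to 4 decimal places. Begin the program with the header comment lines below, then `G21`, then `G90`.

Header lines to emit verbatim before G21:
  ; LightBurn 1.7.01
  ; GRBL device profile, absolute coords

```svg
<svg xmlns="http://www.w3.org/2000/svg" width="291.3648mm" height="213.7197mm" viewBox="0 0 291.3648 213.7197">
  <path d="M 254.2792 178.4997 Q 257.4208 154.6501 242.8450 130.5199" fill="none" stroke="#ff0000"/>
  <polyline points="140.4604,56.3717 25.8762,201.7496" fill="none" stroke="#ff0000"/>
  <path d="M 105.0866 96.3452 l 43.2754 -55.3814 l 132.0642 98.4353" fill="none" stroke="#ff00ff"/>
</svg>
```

viewBox `0 0 291.3648 213.7197` with mm width/height → 1 unit = 1 mm. Flip: y_m = 213.7197 − y_svg.

**Shape 1** — `<path>` quadratic bezier, stroke `#ff0000` → score (S619, F2490). Control points (SVG): P0=(254.2792,178.4997), P1=(257.4208,154.6501), P2=(242.8450,130.5199); sampled at t=k/3. Machine vertices: (254.2792,35.2200) → (254.4050,51.1509) → (250.5936,67.1442) → (242.8450,83.1998). Open path.

**Shape 2** — `<polyline>` line segment, stroke `#ff0000` → score (S619, F2490). Machine vertices: (140.4604,157.3480) → (25.8762,11.9701). Open path.

**Shape 3** — `<path>` open polyline, stroke `#ff00ff` → engrave (S366, F3012). Machine vertices: (105.0866,117.3745) → (148.3620,172.7559) → (280.4262,74.3206). Open path.

; LightBurn 1.7.01
; GRBL device profile, absolute coords
G21
G90
G0 X254.2792 Y35.2200
M3 S619
G1 X254.4050 Y51.1509 F2490
G1 X250.5936 Y67.1442
G1 X242.8450 Y83.1998
M5
G0 X140.4604 Y157.3480
M3 S619
G1 X25.8762 Y11.9701 F2490
M5
G0 X105.0866 Y117.3745
M3 S366
G1 X148.3620 Y172.7559 F3012
G1 X280.4262 Y74.3206
M5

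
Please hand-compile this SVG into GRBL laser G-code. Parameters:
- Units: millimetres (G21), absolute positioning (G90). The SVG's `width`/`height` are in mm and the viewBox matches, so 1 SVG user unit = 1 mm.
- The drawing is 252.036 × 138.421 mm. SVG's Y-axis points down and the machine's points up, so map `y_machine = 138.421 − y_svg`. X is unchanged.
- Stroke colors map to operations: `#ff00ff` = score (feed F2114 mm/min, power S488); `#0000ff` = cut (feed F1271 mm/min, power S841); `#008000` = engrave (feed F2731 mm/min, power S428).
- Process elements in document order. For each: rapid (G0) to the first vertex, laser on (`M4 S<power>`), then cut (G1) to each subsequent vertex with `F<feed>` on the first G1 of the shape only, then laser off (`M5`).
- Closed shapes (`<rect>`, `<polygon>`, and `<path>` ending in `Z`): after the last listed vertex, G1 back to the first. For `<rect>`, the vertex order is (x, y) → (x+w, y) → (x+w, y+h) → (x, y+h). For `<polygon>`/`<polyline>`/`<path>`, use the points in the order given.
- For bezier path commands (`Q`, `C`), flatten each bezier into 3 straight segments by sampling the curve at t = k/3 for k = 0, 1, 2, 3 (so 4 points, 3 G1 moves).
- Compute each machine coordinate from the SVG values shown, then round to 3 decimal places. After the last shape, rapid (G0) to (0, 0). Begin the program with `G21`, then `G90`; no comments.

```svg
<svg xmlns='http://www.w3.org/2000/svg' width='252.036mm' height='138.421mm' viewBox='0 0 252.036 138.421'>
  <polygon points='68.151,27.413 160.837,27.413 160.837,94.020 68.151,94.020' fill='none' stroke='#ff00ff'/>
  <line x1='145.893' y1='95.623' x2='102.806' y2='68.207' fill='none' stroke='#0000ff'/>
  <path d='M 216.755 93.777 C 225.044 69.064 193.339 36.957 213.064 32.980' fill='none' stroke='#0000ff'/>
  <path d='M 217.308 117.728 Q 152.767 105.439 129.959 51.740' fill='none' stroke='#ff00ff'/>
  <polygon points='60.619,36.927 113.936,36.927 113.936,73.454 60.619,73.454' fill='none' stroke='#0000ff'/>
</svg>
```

G21
G90
G0 X68.151 Y111.008
M4 S488
G1 X160.837 Y111.008 F2114
G1 X160.837 Y44.401
G1 X68.151 Y44.401
G1 X68.151 Y111.008
M5
G0 X145.893 Y42.798
M4 S841
G1 X102.806 Y70.214 F1271
M5
G0 X216.755 Y44.644
M4 S841
G1 X215.099 Y70.506 F1271
G1 X207.096 Y93.403
G1 X213.064 Y105.441
M5
G0 X217.308 Y20.693
M4 S488
G1 X178.918 Y33.487 F2114
G1 X149.801 Y55.483
G1 X129.959 Y86.681
M5
G0 X60.619 Y101.494
M4 S841
G1 X113.936 Y101.494 F1271
G1 X113.936 Y64.967
G1 X60.619 Y64.967
G1 X60.619 Y101.494
M5
G0 X0.000 Y0.000

1 u = 1 mm; y_m = 138.421 − y.

[1] `<polygon>` rectangle, #ff00ff→score S488 F2114: (68.151,111.008) → (160.837,111.008) → (160.837,44.401) → (68.151,44.401) → (68.151,111.008) (closed)

[2] `<line>` line segment, #0000ff→cut S841 F1271: (145.893,42.798) → (102.806,70.214)

[3] `<path>` cubic bezier, #0000ff→cut S841 F1271: (216.755,44.644) → (215.099,70.506) → (207.096,93.403) → (213.064,105.441)

[4] `<path>` quadratic bezier, #ff00ff→score S488 F2114: (217.308,20.693) → (178.918,33.487) → (149.801,55.483) → (129.959,86.681)

[5] `<polygon>` rectangle, #0000ff→cut S841 F1271: (60.619,101.494) → (113.936,101.494) → (113.936,64.967) → (60.619,64.967) → (60.619,101.494) (closed)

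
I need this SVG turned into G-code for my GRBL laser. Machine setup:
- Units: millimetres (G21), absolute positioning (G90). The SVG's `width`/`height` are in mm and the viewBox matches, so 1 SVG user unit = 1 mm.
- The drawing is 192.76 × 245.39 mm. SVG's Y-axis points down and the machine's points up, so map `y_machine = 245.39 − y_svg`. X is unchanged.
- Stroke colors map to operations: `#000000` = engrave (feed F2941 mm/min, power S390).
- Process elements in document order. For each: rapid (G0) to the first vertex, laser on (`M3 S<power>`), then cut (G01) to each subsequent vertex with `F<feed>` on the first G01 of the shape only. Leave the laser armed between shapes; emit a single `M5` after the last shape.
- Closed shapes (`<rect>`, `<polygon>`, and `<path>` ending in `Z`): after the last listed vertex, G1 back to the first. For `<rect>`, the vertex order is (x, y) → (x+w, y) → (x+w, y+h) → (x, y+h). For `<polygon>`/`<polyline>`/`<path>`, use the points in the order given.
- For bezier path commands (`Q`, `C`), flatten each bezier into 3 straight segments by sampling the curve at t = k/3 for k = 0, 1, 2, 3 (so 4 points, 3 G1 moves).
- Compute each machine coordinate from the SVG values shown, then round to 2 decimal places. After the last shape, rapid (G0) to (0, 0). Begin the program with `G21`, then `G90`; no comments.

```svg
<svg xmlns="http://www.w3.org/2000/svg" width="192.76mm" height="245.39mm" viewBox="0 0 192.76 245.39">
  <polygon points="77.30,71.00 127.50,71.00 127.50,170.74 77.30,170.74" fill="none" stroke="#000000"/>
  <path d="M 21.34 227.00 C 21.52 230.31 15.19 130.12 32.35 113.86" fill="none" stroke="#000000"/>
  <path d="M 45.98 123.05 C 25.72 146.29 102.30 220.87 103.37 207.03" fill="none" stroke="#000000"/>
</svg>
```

G21
G90
G0 X77.30 Y174.39
M3 S390
G01 X127.50 Y174.39 F2941
G01 X127.50 Y74.65
G01 X77.30 Y74.65
G01 X77.30 Y174.39
G0 X21.34 Y18.39
M3 S390
G01 X20.46 Y42.64 F2941
G01 X21.91 Y94.24
G01 X32.35 Y131.53
G0 X45.98 Y122.34
M3 S390
G01 X51.62 Y87.16 F2941
G01 X83.51 Y48.82
G01 X103.37 Y38.36
M5
G0 X0.00 Y0.00

viewBox `0 0 192.76 245.39` with mm width/height → 1 unit = 1 mm. Flip: y_m = 245.39 − y_svg.

**Shape 1** — `<polygon>` rectangle, stroke `#000000` → engrave (S390, F2941). Machine vertices: (77.30,174.39) → (127.50,174.39) → (127.50,74.65) → (77.30,74.65) → (77.30,174.39). Closed: final G1 returns to the first vertex.

**Shape 2** — `<path>` cubic bezier, stroke `#000000` → engrave (S390, F2941). Control points (SVG): P0=(21.34,227.00), P1=(21.52,230.31), P2=(15.19,130.12), P3=(32.35,113.86); sampled at t=k/3. Machine vertices: (21.34,18.39) → (20.46,42.64) → (21.91,94.24) → (32.35,131.53). Open path.

**Shape 3** — `<path>` cubic bezier, stroke `#000000` → engrave (S390, F2941). Control points (SVG): P0=(45.98,123.05), P1=(25.72,146.29), P2=(102.30,220.87), P3=(103.37,207.03); sampled at t=k/3. Machine vertices: (45.98,122.34) → (51.62,87.16) → (83.51,48.82) → (103.37,38.36). Open path.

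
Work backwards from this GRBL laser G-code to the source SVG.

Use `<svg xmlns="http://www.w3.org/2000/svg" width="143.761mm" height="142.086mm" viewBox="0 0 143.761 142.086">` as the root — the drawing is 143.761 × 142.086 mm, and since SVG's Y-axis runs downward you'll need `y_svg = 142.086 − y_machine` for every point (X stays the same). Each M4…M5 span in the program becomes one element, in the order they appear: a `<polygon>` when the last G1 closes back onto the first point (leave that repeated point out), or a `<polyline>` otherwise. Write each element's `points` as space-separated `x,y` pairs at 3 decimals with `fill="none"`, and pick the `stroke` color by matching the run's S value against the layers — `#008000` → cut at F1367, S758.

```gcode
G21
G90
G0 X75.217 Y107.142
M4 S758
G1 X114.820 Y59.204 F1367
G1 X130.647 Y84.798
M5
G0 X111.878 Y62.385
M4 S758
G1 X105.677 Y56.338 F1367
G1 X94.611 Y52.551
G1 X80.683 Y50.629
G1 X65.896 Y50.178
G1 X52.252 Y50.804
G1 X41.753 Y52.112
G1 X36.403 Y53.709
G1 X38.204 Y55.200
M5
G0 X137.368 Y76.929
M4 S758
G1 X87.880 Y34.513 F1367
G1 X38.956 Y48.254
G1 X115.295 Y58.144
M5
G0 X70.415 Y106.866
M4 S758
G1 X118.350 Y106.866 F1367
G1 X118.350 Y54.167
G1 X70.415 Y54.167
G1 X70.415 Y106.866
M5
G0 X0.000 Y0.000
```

Machine Y-up, SVG Y-down with viewBox height 142.086, so y_svg = 142.086 − y_machine; X carries over. Every run uses S758, so all elements get stroke `#008000` (cut).

Run 1: The run is open, so emit a `<polyline>` with points (Y-flipped): 75.217,34.944 114.820,82.882 130.647,57.288.

Run 2: The run is open, so emit a `<polyline>` with points (Y-flipped): 111.878,79.701 105.677,85.748 94.611,89.535 80.683,91.457 65.896,91.908 52.252,91.282 41.753,89.974 36.403,88.377 38.204,86.886.

Run 3: The run is open, so emit a `<polyline>` with points (Y-flipped): 137.368,65.157 87.880,107.573 38.956,93.832 115.295,83.942.

Run 4: The run returns to its start, so emit a `<polygon>` with points (Y-flipped): 70.415,35.220 118.350,35.220 118.350,87.919 70.415,87.919.

<svg xmlns="http://www.w3.org/2000/svg" width="143.761mm" height="142.086mm" viewBox="0 0 143.761 142.086">
  <polyline points="75.217,34.944 114.820,82.882 130.647,57.288" fill="none" stroke="#008000"/>
  <polyline points="111.878,79.701 105.677,85.748 94.611,89.535 80.683,91.457 65.896,91.908 52.252,91.282 41.753,89.974 36.403,88.377 38.204,86.886" fill="none" stroke="#008000"/>
  <polyline points="137.368,65.157 87.880,107.573 38.956,93.832 115.295,83.942" fill="none" stroke="#008000"/>
  <polygon points="70.415,35.220 118.350,35.220 118.350,87.919 70.415,87.919" fill="none" stroke="#008000"/>
</svg>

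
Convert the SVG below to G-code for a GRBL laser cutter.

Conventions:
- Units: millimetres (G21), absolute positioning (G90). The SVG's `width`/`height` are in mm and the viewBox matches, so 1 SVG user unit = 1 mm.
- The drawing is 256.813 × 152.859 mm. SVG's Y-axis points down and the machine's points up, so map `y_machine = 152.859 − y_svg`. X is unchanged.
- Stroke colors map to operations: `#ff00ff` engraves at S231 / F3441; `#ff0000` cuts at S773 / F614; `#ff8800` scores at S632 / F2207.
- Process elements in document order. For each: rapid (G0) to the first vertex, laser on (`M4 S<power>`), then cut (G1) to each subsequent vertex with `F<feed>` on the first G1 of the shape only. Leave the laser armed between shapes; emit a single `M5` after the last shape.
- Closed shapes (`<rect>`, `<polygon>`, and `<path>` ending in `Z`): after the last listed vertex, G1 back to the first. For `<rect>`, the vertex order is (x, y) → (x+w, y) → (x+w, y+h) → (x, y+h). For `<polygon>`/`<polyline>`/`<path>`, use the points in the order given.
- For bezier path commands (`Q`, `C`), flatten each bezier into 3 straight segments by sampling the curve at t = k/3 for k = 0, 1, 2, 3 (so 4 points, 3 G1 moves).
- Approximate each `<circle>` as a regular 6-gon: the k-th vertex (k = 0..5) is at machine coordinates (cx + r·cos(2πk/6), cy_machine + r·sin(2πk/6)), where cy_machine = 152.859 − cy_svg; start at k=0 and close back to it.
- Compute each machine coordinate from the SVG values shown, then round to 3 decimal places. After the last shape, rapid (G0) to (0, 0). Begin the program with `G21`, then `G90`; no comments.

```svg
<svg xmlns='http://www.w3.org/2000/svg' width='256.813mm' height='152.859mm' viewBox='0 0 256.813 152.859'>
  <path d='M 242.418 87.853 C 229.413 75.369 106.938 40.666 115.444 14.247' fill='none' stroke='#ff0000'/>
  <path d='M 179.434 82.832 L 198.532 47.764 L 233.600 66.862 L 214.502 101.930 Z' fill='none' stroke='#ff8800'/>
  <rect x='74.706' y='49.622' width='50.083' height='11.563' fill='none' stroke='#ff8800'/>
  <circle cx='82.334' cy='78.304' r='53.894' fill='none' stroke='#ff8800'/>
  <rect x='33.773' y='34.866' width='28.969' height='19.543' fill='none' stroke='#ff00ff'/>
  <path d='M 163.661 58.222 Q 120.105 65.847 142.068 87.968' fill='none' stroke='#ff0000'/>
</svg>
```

1 u = 1 mm; y_m = 152.859 − y.

[1] `<path>` cubic bezier, #ff0000→cut S773 F614: (242.418,65.006) → (201.829,83.767) → (141.693,110.561) → (115.444,138.612)

[2] `<path>` regular polygon, #ff8800→score S632 F2207: (179.434,70.027) → (198.532,105.095) → (233.600,85.997) → (214.502,50.929) → (179.434,70.027) (closed)

[3] `<rect>` rectangle, #ff8800→score S632 F2207: (74.706,103.237) → (124.789,103.237) → (124.789,91.674) → (74.706,91.674) → (74.706,103.237) (closed)

[4] `<circle>` circle, #ff8800→score S632 F2207: (136.228,74.555) → (109.281,121.229) → (55.387,121.229) → (28.440,74.555) → (55.387,27.881) → (109.281,27.881) → (136.228,74.555) (closed)

[5] `<rect>` rectangle, #ff00ff→engrave S231 F3441: (33.773,117.993) → (62.742,117.993) → (62.742,98.450) → (33.773,98.450) → (33.773,117.993) (closed)

[6] `<path>` quadratic bezier, #ff0000→cut S773 F614: (163.661,94.637) → (141.904,87.943) → (134.706,78.028) → (142.068,64.891)

G21
G90
G0 X242.418 Y65.006
M4 S773
G1 X201.829 Y83.767 F614
G1 X141.693 Y110.561
G1 X115.444 Y138.612
G0 X179.434 Y70.027
M4 S632
G1 X198.532 Y105.095 F2207
G1 X233.600 Y85.997
G1 X214.502 Y50.929
G1 X179.434 Y70.027
G0 X74.706 Y103.237
M4 S632
G1 X124.789 Y103.237 F2207
G1 X124.789 Y91.674
G1 X74.706 Y91.674
G1 X74.706 Y103.237
G0 X136.228 Y74.555
M4 S632
G1 X109.281 Y121.229 F2207
G1 X55.387 Y121.229
G1 X28.440 Y74.555
G1 X55.387 Y27.881
G1 X109.281 Y27.881
G1 X136.228 Y74.555
G0 X33.773 Y117.993
M4 S231
G1 X62.742 Y117.993 F3441
G1 X62.742 Y98.450
G1 X33.773 Y98.450
G1 X33.773 Y117.993
G0 X163.661 Y94.637
M4 S773
G1 X141.904 Y87.943 F614
G1 X134.706 Y78.028
G1 X142.068 Y64.891
M5
G0 X0.000 Y0.000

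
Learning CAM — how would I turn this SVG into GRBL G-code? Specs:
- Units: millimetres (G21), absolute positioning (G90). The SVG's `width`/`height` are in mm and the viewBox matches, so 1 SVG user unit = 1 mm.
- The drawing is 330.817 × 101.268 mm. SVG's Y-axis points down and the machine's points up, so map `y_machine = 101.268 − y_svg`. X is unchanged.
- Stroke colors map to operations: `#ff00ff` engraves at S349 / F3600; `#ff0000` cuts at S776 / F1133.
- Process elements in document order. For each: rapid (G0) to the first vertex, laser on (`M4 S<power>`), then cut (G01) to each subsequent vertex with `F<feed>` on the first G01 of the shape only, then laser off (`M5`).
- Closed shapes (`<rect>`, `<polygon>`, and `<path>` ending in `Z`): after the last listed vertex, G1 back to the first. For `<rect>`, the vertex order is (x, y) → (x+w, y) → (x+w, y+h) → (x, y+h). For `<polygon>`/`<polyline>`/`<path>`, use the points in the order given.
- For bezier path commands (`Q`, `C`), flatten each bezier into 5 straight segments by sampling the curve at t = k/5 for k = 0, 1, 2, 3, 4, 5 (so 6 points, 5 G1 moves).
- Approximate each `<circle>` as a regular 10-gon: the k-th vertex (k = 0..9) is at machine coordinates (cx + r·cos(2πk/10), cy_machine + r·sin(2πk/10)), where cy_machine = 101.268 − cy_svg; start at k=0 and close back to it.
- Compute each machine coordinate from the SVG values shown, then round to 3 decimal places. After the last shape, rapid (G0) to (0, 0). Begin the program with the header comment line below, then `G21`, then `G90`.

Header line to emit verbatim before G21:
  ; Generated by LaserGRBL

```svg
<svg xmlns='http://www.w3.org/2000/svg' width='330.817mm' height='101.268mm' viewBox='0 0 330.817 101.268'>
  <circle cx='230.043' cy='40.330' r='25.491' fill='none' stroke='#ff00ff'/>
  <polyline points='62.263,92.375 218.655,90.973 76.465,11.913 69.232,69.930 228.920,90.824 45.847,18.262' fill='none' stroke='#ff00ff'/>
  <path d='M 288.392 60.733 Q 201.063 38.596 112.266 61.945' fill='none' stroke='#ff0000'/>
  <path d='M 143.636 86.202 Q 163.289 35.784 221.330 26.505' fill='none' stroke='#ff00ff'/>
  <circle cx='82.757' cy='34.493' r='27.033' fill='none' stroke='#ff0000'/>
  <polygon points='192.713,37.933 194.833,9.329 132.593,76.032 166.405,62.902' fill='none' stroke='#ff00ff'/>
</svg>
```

; Generated by LaserGRBL
G21
G90
G0 X255.534 Y60.938
M4 S349
G01 X250.666 Y75.921 F3600
G01 X237.920 Y85.181
G01 X222.166 Y85.181
G01 X209.420 Y75.921
G01 X204.552 Y60.938
G01 X209.420 Y45.955
G01 X222.166 Y36.695
G01 X237.920 Y36.695
G01 X250.666 Y45.955
G01 X255.534 Y60.938
M5
G0 X62.263 Y8.893
M4 S349
G01 X218.655 Y10.295 F3600
G01 X76.465 Y89.355
G01 X69.232 Y31.338
G01 X228.920 Y10.444
G01 X45.847 Y83.006
M5
G0 X288.392 Y40.535
M4 S776
G01 X253.402 Y47.570 F1133
G01 X218.294 Y50.967
G01 X183.069 Y50.724
G01 X147.726 Y46.843
G01 X112.266 Y39.323
M5
G0 X143.636 Y15.066
M4 S349
G01 X153.033 Y33.588 F3600
G01 X165.500 Y48.818
G01 X181.039 Y60.758
G01 X199.649 Y69.406
G01 X221.330 Y74.763
M5
G0 X109.790 Y66.775
M4 S776
G01 X104.627 Y82.665 F1133
G01 X91.111 Y92.485
G01 X74.403 Y92.485
G01 X60.887 Y82.665
G01 X55.724 Y66.775
G01 X60.887 Y50.885
G01 X74.403 Y41.065
G01 X91.111 Y41.065
G01 X104.627 Y50.885
G01 X109.790 Y66.775
M5
G0 X192.713 Y63.335
M4 S349
G01 X194.833 Y91.939 F3600
G01 X132.593 Y25.236
G01 X166.405 Y38.366
G01 X192.713 Y63.335
M5
G0 X0.000 Y0.000

1 u = 1 mm; y_m = 101.268 − y.

[1] `<circle>` circle, #ff00ff→engrave S349 F3600: (255.534,60.938) → (250.666,75.921) → (237.920,85.181) → (222.166,85.181) → (209.420,75.921) → (204.552,60.938) → (209.420,45.955) → (222.166,36.695) → (237.920,36.695) → (250.666,45.955) → (255.534,60.938) (closed)

[2] `<polyline>` open polyline, #ff00ff→engrave S349 F3600: (62.263,8.893) → (218.655,10.295) → (76.465,89.355) → (69.232,31.338) → (228.920,10.444) → (45.847,83.006)

[3] `<path>` quadratic bezier, #ff0000→cut S776 F1133: (288.392,40.535) → (253.402,47.570) → (218.294,50.967) → (183.069,50.724) → (147.726,46.843) → (112.266,39.323)

[4] `<path>` quadratic bezier, #ff00ff→engrave S349 F3600: (143.636,15.066) → (153.033,33.588) → (165.500,48.818) → (181.039,60.758) → (199.649,69.406) → (221.330,74.763)

[5] `<circle>` circle, #ff0000→cut S776 F1133: (109.790,66.775) → (104.627,82.665) → (91.111,92.485) → (74.403,92.485) → (60.887,82.665) → (55.724,66.775) → (60.887,50.885) → (74.403,41.065) → (91.111,41.065) → (104.627,50.885) → (109.790,66.775) (closed)

[6] `<polygon>` closed polygon, #ff00ff→engrave S349 F3600: (192.713,63.335) → (194.833,91.939) → (132.593,25.236) → (166.405,38.366) → (192.713,63.335) (closed)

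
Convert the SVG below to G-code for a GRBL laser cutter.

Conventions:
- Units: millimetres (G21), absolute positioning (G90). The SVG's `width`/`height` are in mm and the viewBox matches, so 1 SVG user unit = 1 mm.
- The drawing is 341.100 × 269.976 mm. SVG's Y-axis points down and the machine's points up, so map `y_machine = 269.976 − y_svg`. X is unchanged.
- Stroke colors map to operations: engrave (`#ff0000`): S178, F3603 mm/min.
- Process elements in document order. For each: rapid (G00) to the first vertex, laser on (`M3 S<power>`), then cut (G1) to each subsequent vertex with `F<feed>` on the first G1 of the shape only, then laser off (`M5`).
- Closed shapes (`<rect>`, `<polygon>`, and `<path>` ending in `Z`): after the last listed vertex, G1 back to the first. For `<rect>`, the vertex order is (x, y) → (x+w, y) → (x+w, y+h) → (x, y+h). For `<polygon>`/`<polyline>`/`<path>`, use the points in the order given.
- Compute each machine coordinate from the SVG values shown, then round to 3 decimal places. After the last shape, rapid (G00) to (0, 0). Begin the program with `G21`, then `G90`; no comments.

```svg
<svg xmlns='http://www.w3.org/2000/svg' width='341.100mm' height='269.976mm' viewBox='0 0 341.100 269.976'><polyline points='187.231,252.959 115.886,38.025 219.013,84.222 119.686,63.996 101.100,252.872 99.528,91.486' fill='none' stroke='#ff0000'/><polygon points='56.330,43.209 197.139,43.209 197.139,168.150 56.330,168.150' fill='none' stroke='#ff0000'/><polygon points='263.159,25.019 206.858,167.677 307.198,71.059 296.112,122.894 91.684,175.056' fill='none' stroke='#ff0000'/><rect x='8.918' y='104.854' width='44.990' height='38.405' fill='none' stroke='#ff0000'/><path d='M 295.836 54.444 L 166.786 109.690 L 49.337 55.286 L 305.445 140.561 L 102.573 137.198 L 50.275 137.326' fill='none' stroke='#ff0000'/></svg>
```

1 u = 1 mm; y_m = 269.976 − y.

[1] `<polyline>` open polyline, #ff0000→engrave S178 F3603: (187.231,17.017) → (115.886,231.951) → (219.013,185.754) → (119.686,205.980) → (101.100,17.104) → (99.528,178.490)

[2] `<polygon>` rectangle, #ff0000→engrave S178 F3603: (56.330,226.767) → (197.139,226.767) → (197.139,101.826) → (56.330,101.826) → (56.330,226.767) (closed)

[3] `<polygon>` closed polygon, #ff0000→engrave S178 F3603: (263.159,244.957) → (206.858,102.299) → (307.198,198.917) → (296.112,147.082) → (91.684,94.920) → (263.159,244.957) (closed)

[4] `<rect>` rectangle, #ff0000→engrave S178 F3603: (8.918,165.122) → (53.908,165.122) → (53.908,126.717) → (8.918,126.717) → (8.918,165.122) (closed)

[5] `<path>` open polyline, #ff0000→engrave S178 F3603: (295.836,215.532) → (166.786,160.286) → (49.337,214.690) → (305.445,129.415) → (102.573,132.778) → (50.275,132.650)

G21
G90
G00 X187.231 Y17.017
M3 S178
G1 X115.886 Y231.951 F3603
G1 X219.013 Y185.754
G1 X119.686 Y205.980
G1 X101.100 Y17.104
G1 X99.528 Y178.490
M5
G00 X56.330 Y226.767
M3 S178
G1 X197.139 Y226.767 F3603
G1 X197.139 Y101.826
G1 X56.330 Y101.826
G1 X56.330 Y226.767
M5
G00 X263.159 Y244.957
M3 S178
G1 X206.858 Y102.299 F3603
G1 X307.198 Y198.917
G1 X296.112 Y147.082
G1 X91.684 Y94.920
G1 X263.159 Y244.957
M5
G00 X8.918 Y165.122
M3 S178
G1 X53.908 Y165.122 F3603
G1 X53.908 Y126.717
G1 X8.918 Y126.717
G1 X8.918 Y165.122
M5
G00 X295.836 Y215.532
M3 S178
G1 X166.786 Y160.286 F3603
G1 X49.337 Y214.690
G1 X305.445 Y129.415
G1 X102.573 Y132.778
G1 X50.275 Y132.650
M5
G00 X0.000 Y0.000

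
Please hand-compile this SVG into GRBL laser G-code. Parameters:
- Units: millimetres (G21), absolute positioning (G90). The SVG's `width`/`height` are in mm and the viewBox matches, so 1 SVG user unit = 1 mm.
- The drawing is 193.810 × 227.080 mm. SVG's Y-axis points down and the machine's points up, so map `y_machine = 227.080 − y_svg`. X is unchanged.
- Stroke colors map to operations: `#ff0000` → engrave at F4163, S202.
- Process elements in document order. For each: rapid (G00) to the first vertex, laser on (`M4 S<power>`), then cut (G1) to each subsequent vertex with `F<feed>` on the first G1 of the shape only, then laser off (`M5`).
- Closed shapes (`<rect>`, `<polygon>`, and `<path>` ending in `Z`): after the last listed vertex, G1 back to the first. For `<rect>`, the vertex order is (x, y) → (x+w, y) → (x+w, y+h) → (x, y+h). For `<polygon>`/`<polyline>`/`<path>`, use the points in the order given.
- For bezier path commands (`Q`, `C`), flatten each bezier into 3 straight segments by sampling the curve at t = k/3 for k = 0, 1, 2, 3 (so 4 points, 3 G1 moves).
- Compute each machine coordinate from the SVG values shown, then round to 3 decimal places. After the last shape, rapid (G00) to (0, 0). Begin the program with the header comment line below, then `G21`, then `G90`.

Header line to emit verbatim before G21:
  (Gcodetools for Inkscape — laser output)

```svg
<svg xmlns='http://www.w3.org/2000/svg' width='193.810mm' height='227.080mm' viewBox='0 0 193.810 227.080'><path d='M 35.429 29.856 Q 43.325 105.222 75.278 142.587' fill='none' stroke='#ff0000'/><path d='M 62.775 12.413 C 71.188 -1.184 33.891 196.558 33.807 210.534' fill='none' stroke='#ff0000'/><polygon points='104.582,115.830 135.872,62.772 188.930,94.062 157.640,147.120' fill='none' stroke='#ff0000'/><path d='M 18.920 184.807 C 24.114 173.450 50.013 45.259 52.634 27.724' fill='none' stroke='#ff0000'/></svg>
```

Since the viewBox matches the mm dimensions, user units are millimetres directly. The only transform is the Y-flip y_m = 227.080 − y_svg.

Shape 1 is a quadratic bezier drawn with `<path>`. Its stroke #ff0000 means engrave at S202, F4163. After flipping Y the toolpath is (35.429,197.224) → (43.366,151.202) → (56.649,113.625) → (75.278,84.493).

Shape 2 is a cubic bezier drawn with `<path>`. Its stroke #ff0000 means engrave at S202, F4163. After flipping Y the toolpath is (62.775,214.667) → (59.023,172.451) → (43.224,77.144) → (33.807,16.546).

Shape 3 is a regular polygon drawn with `<polygon>`. Its stroke #ff0000 means engrave at S202, F4163. After flipping Y the toolpath is (104.582,111.250) → (135.872,164.308) → (188.930,133.018) → (157.640,79.960) → (104.582,111.250), returning to the start.

Shape 4 is a cubic bezier drawn with `<path>`. Its stroke #ff0000 means engrave at S202, F4163. After flipping Y the toolpath is (18.920,42.273) → (29.387,84.149) → (43.883,153.361) → (52.634,199.356).

(Gcodetools for Inkscape — laser output)
G21
G90
G00 X35.429 Y197.224
M4 S202
G1 X43.366 Y151.202 F4163
G1 X56.649 Y113.625
G1 X75.278 Y84.493
M5
G00 X62.775 Y214.667
M4 S202
G1 X59.023 Y172.451 F4163
G1 X43.224 Y77.144
G1 X33.807 Y16.546
M5
G00 X104.582 Y111.250
M4 S202
G1 X135.872 Y164.308 F4163
G1 X188.930 Y133.018
G1 X157.640 Y79.960
G1 X104.582 Y111.250
M5
G00 X18.920 Y42.273
M4 S202
G1 X29.387 Y84.149 F4163
G1 X43.883 Y153.361
G1 X52.634 Y199.356
M5
G00 X0.000 Y0.000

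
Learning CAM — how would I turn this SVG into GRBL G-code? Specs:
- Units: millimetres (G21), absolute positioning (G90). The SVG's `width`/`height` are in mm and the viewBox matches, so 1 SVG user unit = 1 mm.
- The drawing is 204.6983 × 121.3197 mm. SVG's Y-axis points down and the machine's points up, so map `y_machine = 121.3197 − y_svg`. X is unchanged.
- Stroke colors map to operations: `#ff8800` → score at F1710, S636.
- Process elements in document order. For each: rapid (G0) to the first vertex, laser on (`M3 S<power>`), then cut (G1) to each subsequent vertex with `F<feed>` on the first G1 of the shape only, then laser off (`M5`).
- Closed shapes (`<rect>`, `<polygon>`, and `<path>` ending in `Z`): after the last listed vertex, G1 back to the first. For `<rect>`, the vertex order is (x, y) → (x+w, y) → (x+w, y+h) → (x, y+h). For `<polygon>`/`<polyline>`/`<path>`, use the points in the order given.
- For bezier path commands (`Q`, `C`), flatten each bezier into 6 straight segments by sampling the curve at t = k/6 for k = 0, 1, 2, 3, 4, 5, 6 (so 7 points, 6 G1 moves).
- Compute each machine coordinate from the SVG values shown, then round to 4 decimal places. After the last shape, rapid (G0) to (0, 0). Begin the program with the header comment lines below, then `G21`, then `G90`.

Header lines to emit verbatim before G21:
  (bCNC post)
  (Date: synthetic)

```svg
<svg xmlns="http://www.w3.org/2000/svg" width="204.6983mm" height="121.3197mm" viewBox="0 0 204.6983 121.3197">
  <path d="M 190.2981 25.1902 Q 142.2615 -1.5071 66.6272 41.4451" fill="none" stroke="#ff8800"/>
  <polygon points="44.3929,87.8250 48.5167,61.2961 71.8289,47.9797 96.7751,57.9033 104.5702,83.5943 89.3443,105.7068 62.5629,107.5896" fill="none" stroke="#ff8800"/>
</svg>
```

1 u = 1 mm; y_m = 121.3197 − y.

[1] `<path>` quadratic bezier, #ff8800→score S636 F1710: (190.2981,96.1295) → (173.5193,103.0939) → (155.2073,106.1889) → (135.3621,105.4144) → (113.9837,100.7706) → (91.0720,92.2573) → (66.6272,79.8746)

[2] `<polygon>` regular polygon, #ff8800→score S636 F1710: (44.3929,33.4947) → (48.5167,60.0236) → (71.8289,73.3400) → (96.7751,63.4164) → (104.5702,37.7254) → (89.3443,15.6129) → (62.5629,13.7301) → (44.3929,33.4947) (closed)

(bCNC post)
(Date: synthetic)
G21
G90
G0 X190.2981 Y96.1295
M3 S636
G1 X173.5193 Y103.0939 F1710
G1 X155.2073 Y106.1889
G1 X135.3621 Y105.4144
G1 X113.9837 Y100.7706
G1 X91.0720 Y92.2573
G1 X66.6272 Y79.8746
M5
G0 X44.3929 Y33.4947
M3 S636
G1 X48.5167 Y60.0236 F1710
G1 X71.8289 Y73.3400
G1 X96.7751 Y63.4164
G1 X104.5702 Y37.7254
G1 X89.3443 Y15.6129
G1 X62.5629 Y13.7301
G1 X44.3929 Y33.4947
M5
G0 X0.0000 Y0.0000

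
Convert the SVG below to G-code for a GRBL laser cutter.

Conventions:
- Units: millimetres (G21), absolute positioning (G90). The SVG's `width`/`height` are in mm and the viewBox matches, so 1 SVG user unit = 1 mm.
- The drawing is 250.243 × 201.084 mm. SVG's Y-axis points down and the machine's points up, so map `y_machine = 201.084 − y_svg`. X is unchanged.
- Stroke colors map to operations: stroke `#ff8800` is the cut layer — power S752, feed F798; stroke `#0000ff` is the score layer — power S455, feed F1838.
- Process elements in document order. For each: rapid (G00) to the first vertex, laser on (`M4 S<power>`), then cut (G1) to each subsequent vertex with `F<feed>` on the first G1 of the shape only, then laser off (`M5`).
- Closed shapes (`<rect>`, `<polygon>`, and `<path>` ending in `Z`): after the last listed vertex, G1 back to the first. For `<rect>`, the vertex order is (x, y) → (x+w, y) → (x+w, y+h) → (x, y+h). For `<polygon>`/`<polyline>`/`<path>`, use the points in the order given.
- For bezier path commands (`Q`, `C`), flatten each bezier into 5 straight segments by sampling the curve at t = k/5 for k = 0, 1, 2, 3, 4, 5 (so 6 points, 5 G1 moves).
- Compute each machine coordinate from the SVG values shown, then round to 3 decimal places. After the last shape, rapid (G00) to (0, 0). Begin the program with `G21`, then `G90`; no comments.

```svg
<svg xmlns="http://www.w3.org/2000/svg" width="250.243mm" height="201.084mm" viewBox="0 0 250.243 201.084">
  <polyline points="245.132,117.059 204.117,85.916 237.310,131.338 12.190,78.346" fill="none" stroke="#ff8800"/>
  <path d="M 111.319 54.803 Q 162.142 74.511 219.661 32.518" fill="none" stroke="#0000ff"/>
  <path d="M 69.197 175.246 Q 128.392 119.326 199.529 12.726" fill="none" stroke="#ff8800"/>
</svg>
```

G21
G90
G00 X245.132 Y84.025
M4 S752
G1 X204.117 Y115.168 F798
G1 X237.310 Y69.746
G1 X12.190 Y122.738
M5
G00 X111.319 Y146.281
M4 S455
G1 X131.916 Y140.866 F1838
G1 X153.049 Y140.387
G1 X174.717 Y144.844
G1 X196.921 Y154.237
G1 X219.661 Y168.566
M5
G00 X69.197 Y25.838
M4 S752
G1 X93.353 Y50.233 F798
G1 X118.464 Y78.683
G1 X144.530 Y111.187
G1 X171.552 Y147.745
G1 X199.529 Y188.358
M5
G00 X0.000 Y0.000

Since the viewBox matches the mm dimensions, user units are millimetres directly. The only transform is the Y-flip y_m = 201.084 − y_svg.

Shape 1 is a open polyline drawn with `<polyline>`. Its stroke #ff8800 means cut at S752, F798. After flipping Y the toolpath is (245.132,84.025) → (204.117,115.168) → (237.310,69.746) → (12.190,122.738).

Shape 2 is a quadratic bezier drawn with `<path>`. Its stroke #0000ff means score at S455, F1838. After flipping Y the toolpath is (111.319,146.281) → (131.916,140.866) → (153.049,140.387) → (174.717,144.844) → (196.921,154.237) → (219.661,168.566).

Shape 3 is a quadratic bezier drawn with `<path>`. Its stroke #ff8800 means cut at S752, F798. After flipping Y the toolpath is (69.197,25.838) → (93.353,50.233) → (118.464,78.683) → (144.530,111.187) → (171.552,147.745) → (199.529,188.358).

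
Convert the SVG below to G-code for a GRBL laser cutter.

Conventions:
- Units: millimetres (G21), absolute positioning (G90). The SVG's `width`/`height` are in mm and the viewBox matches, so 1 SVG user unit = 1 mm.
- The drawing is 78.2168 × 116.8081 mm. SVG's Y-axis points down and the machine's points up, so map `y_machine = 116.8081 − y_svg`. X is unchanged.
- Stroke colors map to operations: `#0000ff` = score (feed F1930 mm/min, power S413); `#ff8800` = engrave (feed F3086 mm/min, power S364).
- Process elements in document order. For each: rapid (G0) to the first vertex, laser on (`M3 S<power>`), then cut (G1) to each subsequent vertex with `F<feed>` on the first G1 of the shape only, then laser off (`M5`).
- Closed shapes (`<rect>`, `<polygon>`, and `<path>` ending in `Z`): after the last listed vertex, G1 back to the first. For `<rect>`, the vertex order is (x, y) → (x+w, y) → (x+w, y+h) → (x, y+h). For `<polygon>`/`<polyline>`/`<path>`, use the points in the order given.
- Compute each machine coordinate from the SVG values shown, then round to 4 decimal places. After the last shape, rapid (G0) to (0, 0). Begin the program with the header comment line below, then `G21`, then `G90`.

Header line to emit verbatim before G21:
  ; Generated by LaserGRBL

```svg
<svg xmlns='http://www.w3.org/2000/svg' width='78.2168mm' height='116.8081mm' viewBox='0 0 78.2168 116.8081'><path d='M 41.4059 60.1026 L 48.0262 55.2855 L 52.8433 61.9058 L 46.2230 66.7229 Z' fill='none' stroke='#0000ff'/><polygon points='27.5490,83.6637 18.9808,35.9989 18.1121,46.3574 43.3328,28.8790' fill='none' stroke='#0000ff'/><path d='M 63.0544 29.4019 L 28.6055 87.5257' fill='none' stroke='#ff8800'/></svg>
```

1 u = 1 mm; y_m = 116.8081 − y.

[1] `<path>` regular polygon, #0000ff→score S413 F1930: (41.4059,56.7055) → (48.0262,61.5226) → (52.8433,54.9023) → (46.2230,50.0852) → (41.4059,56.7055) (closed)

[2] `<polygon>` closed polygon, #0000ff→score S413 F1930: (27.5490,33.1444) → (18.9808,80.8092) → (18.1121,70.4507) → (43.3328,87.9291) → (27.5490,33.1444) (closed)

[3] `<path>` line segment, #ff8800→engrave S364 F3086: (63.0544,87.4062) → (28.6055,29.2824)

; Generated by LaserGRBL
G21
G90
G0 X41.4059 Y56.7055
M3 S413
G1 X48.0262 Y61.5226 F1930
G1 X52.8433 Y54.9023
G1 X46.2230 Y50.0852
G1 X41.4059 Y56.7055
M5
G0 X27.5490 Y33.1444
M3 S413
G1 X18.9808 Y80.8092 F1930
G1 X18.1121 Y70.4507
G1 X43.3328 Y87.9291
G1 X27.5490 Y33.1444
M5
G0 X63.0544 Y87.4062
M3 S364
G1 X28.6055 Y29.2824 F3086
M5
G0 X0.0000 Y0.0000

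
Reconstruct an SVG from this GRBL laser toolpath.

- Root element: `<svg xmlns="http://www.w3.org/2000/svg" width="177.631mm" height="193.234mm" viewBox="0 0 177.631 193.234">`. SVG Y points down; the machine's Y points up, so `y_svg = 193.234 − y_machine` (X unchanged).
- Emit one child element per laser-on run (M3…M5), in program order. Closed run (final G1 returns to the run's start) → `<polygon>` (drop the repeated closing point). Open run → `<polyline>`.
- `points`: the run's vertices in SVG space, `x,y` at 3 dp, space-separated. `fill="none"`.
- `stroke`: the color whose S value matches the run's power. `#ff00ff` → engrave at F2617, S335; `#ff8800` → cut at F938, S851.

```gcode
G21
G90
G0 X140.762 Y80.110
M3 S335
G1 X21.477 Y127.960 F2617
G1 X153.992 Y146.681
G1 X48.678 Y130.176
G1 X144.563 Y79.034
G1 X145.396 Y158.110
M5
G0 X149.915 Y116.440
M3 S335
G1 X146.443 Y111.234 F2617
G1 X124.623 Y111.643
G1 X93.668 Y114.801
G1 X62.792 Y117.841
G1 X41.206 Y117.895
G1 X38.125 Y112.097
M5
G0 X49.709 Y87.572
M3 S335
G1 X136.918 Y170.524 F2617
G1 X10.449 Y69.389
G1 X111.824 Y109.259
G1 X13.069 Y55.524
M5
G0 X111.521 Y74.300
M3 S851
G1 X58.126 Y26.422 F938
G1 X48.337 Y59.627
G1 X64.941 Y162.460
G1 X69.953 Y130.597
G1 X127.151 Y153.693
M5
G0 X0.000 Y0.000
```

<svg xmlns="http://www.w3.org/2000/svg" width="177.631mm" height="193.234mm" viewBox="0 0 177.631 193.234">
  <polyline points="140.762,113.124 21.477,65.274 153.992,46.553 48.678,63.058 144.563,114.200 145.396,35.124" fill="none" stroke="#ff00ff"/>
  <polyline points="149.915,76.794 146.443,82.000 124.623,81.591 93.668,78.433 62.792,75.393 41.206,75.339 38.125,81.137" fill="none" stroke="#ff00ff"/>
  <polyline points="49.709,105.662 136.918,22.710 10.449,123.845 111.824,83.975 13.069,137.710" fill="none" stroke="#ff00ff"/>
  <polyline points="111.521,118.934 58.126,166.812 48.337,133.607 64.941,30.774 69.953,62.637 127.151,39.541" fill="none" stroke="#ff8800"/>
</svg>

y_svg = 193.234 − y_m.

[1] S335→`#ff00ff` (engrave); open run; points: 140.762,113.124 21.477,65.274 153.992,46.553 48.678,63.058 144.563,114.200 145.396,35.124

[2] S335→`#ff00ff` (engrave); open run; points: 149.915,76.794 146.443,82.000 124.623,81.591 93.668,78.433 62.792,75.393 41.206,75.339 38.125,81.137

[3] S335→`#ff00ff` (engrave); open run; points: 49.709,105.662 136.918,22.710 10.449,123.845 111.824,83.975 13.069,137.710

[4] S851→`#ff8800` (cut); open run; points: 111.521,118.934 58.126,166.812 48.337,133.607 64.941,30.774 69.953,62.637 127.151,39.541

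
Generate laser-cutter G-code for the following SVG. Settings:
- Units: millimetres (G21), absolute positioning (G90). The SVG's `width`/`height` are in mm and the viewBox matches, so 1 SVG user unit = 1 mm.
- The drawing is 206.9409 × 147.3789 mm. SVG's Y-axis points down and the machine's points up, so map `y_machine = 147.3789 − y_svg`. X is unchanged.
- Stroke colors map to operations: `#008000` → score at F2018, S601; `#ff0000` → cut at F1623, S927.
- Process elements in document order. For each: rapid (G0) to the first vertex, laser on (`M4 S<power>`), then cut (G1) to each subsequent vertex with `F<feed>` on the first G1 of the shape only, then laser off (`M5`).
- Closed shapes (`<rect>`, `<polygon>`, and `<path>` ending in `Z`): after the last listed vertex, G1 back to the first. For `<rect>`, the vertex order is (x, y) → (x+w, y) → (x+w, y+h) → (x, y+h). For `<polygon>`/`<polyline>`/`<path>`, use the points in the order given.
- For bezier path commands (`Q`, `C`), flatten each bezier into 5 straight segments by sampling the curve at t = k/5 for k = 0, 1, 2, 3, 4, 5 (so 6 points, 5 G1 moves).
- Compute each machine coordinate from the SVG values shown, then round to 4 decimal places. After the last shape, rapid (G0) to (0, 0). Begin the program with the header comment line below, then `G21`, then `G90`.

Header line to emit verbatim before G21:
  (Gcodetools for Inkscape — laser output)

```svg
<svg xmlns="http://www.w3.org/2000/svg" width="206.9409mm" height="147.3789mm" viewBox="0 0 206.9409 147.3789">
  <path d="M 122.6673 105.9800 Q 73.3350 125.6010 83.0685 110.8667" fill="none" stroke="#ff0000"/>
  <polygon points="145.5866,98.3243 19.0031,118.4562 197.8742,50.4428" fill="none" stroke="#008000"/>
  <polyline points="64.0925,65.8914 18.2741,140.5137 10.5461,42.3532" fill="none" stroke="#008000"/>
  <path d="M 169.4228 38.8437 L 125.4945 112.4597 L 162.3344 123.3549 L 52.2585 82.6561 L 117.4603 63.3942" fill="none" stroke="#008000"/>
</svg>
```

Since the viewBox matches the mm dimensions, user units are millimetres directly. The only transform is the Y-flip y_m = 147.3789 − y_svg.

Shape 1 is a quadratic bezier drawn with `<path>`. Its stroke #ff0000 means cut at S927, F1623. After flipping Y the toolpath is (122.6673,41.3989) → (105.2970,34.9247) → (92.6520,31.1989) → (84.7322,30.2216) → (81.5377,31.9927) → (83.0685,36.5122).

Shape 2 is a closed polygon drawn with `<polygon>`. Its stroke #008000 means score at S601, F2018. After flipping Y the toolpath is (145.5866,49.0546) → (19.0031,28.9227) → (197.8742,96.9361) → (145.5866,49.0546), returning to the start.

Shape 3 is a open polyline drawn with `<polyline>`. Its stroke #008000 means score at S601, F2018. After flipping Y the toolpath is (64.0925,81.4875) → (18.2741,6.8652) → (10.5461,105.0257).

Shape 4 is a open polyline drawn with `<path>`. Its stroke #008000 means score at S601, F2018. After flipping Y the toolpath is (169.4228,108.5352) → (125.4945,34.9192) → (162.3344,24.0240) → (52.2585,64.7228) → (117.4603,83.9847).

(Gcodetools for Inkscape — laser output)
G21
G90
G0 X122.6673 Y41.3989
M4 S927
G1 X105.2970 Y34.9247 F1623
G1 X92.6520 Y31.1989
G1 X84.7322 Y30.2216
G1 X81.5377 Y31.9927
G1 X83.0685 Y36.5122
M5
G0 X145.5866 Y49.0546
M4 S601
G1 X19.0031 Y28.9227 F2018
G1 X197.8742 Y96.9361
G1 X145.5866 Y49.0546
M5
G0 X64.0925 Y81.4875
M4 S601
G1 X18.2741 Y6.8652 F2018
G1 X10.5461 Y105.0257
M5
G0 X169.4228 Y108.5352
M4 S601
G1 X125.4945 Y34.9192 F2018
G1 X162.3344 Y24.0240
G1 X52.2585 Y64.7228
G1 X117.4603 Y83.9847
M5
G0 X0.0000 Y0.0000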